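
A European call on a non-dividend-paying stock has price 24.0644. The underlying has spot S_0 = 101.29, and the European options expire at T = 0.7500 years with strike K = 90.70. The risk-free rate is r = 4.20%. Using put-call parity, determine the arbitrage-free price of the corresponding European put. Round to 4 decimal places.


Answer: Put price = 10.6619

Derivation:
Put-call parity: C - P = S_0 * exp(-qT) - K * exp(-rT).
S_0 * exp(-qT) = 101.2900 * 1.00000000 = 101.29000000
K * exp(-rT) = 90.7000 * 0.96899096 = 87.88747975
P = C - S*exp(-qT) + K*exp(-rT)
P = 24.0644 - 101.29000000 + 87.88747975 = 10.6619


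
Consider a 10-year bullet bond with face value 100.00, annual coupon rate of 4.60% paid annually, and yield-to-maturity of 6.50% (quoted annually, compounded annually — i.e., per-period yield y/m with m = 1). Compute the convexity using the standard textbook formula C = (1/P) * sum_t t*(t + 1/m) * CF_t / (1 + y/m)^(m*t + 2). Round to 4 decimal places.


Coupon per period c = face * coupon_rate / m = 4.600000
Periods per year m = 1; per-period yield y/m = 0.065000
Number of cashflows N = 10
Cashflows (t years, CF_t, discount factor 1/(1+y/m)^(m*t), PV):
  t = 1.0000: CF_t = 4.600000, DF = 0.938967, PV = 4.319249
  t = 2.0000: CF_t = 4.600000, DF = 0.881659, PV = 4.055633
  t = 3.0000: CF_t = 4.600000, DF = 0.827849, PV = 3.808106
  t = 4.0000: CF_t = 4.600000, DF = 0.777323, PV = 3.575686
  t = 5.0000: CF_t = 4.600000, DF = 0.729881, PV = 3.357452
  t = 6.0000: CF_t = 4.600000, DF = 0.685334, PV = 3.152537
  t = 7.0000: CF_t = 4.600000, DF = 0.643506, PV = 2.960129
  t = 8.0000: CF_t = 4.600000, DF = 0.604231, PV = 2.779463
  t = 9.0000: CF_t = 4.600000, DF = 0.567353, PV = 2.609825
  t = 10.0000: CF_t = 104.600000, DF = 0.532726, PV = 55.723143
Price P = sum_t PV_t = 86.341223
Convexity numerator sum_t t*(t + 1/m) * CF_t / (1+y/m)^(m*t + 2):
  t = 1.0000: term = 7.616212
  t = 2.0000: term = 21.454117
  t = 3.0000: term = 40.289422
  t = 4.0000: term = 63.050739
  t = 5.0000: term = 88.803858
  t = 6.0000: term = 116.737465
  t = 7.0000: term = 146.150191
  t = 8.0000: term = 176.438863
  t = 9.0000: term = 207.087867
  t = 10.0000: term = 5404.170923
Convexity = (1/P) * sum = 6271.799658 / 86.341223 = 72.639690

Answer: Convexity = 72.6397


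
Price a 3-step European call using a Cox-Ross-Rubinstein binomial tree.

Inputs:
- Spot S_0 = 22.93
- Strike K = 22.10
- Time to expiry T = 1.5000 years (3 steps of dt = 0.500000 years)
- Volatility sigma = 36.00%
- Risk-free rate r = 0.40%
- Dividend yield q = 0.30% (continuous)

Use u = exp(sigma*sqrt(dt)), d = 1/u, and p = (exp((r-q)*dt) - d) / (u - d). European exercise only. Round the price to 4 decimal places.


dt = T/N = 0.500000
u = exp(sigma*sqrt(dt)) = 1.289892; d = 1/u = 0.775259
p = (exp((r-q)*dt) - d) / (u - d) = 0.437674
Discount per step: exp(-r*dt) = 0.998002
Stock lattice S(k, i) with i counting down-moves:
  k=0: S(0,0) = 22.9300
  k=1: S(1,0) = 29.5772; S(1,1) = 17.7767
  k=2: S(2,0) = 38.1514; S(2,1) = 22.9300; S(2,2) = 13.7815
  k=3: S(3,0) = 49.2112; S(3,1) = 29.5772; S(3,2) = 17.7767; S(3,3) = 10.6843
Terminal payoffs V(N, i) = max(S_T - K, 0):
  V(3,0) = 27.111209; V(3,1) = 7.477222; V(3,2) = 0.000000; V(3,3) = 0.000000
Backward induction: V(k, i) = exp(-r*dt) * [p * V(k+1, i) + (1-p) * V(k+1, i+1)].
  V(2,0) = exp(-r*dt) * [p*27.111209 + (1-p)*7.477222] = 16.038392
  V(2,1) = exp(-r*dt) * [p*7.477222 + (1-p)*0.000000] = 3.266044
  V(2,2) = exp(-r*dt) * [p*0.000000 + (1-p)*0.000000] = 0.000000
  V(1,0) = exp(-r*dt) * [p*16.038392 + (1-p)*3.266044] = 8.838469
  V(1,1) = exp(-r*dt) * [p*3.266044 + (1-p)*0.000000] = 1.426605
  V(0,0) = exp(-r*dt) * [p*8.838469 + (1-p)*1.426605] = 4.661251

Answer: Price = V(0,0) = 4.6613


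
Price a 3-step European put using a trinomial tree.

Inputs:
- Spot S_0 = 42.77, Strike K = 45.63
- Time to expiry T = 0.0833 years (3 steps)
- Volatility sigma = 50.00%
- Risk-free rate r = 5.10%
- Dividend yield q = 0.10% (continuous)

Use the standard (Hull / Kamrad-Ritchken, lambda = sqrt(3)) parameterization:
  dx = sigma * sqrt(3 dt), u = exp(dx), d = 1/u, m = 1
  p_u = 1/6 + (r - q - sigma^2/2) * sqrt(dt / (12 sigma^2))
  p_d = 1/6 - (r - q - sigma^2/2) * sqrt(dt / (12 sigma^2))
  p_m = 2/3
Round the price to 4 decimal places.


dt = T/N = 0.027767; dx = sigma*sqrt(3*dt) = 0.144309
u = exp(dx) = 1.155241; d = 1/u = 0.865620
p_u = 0.159451, p_m = 0.666667, p_d = 0.173882
Discount per step: exp(-r*dt) = 0.998585
Stock lattice S(k, j) with j the centered position index:
  k=0: S(0,+0) = 42.7700
  k=1: S(1,-1) = 37.0226; S(1,+0) = 42.7700; S(1,+1) = 49.4096
  k=2: S(2,-2) = 32.0475; S(2,-1) = 37.0226; S(2,+0) = 42.7700; S(2,+1) = 49.4096; S(2,+2) = 57.0800
  k=3: S(3,-3) = 27.7410; S(3,-2) = 32.0475; S(3,-1) = 37.0226; S(3,+0) = 42.7700; S(3,+1) = 49.4096; S(3,+2) = 57.0800; S(3,+3) = 65.9412
Terminal payoffs V(N, j) = max(K - S_T, 0):
  V(3,-3) = 17.889018; V(3,-2) = 13.582489; V(3,-1) = 8.607412; V(3,+0) = 2.860000; V(3,+1) = 0.000000; V(3,+2) = 0.000000; V(3,+3) = 0.000000
Backward induction: V(k, j) = exp(-r*dt) * [p_u * V(k+1, j+1) + p_m * V(k+1, j) + p_d * V(k+1, j-1)]
  V(2,-2) = exp(-r*dt) * [p_u*8.607412 + p_m*13.582489 + p_d*17.889018] = 13.518877
  V(2,-1) = exp(-r*dt) * [p_u*2.860000 + p_m*8.607412 + p_d*13.582489] = 8.543949
  V(2,+0) = exp(-r*dt) * [p_u*0.000000 + p_m*2.860000 + p_d*8.607412] = 3.398525
  V(2,+1) = exp(-r*dt) * [p_u*0.000000 + p_m*0.000000 + p_d*2.860000] = 0.496599
  V(2,+2) = exp(-r*dt) * [p_u*0.000000 + p_m*0.000000 + p_d*0.000000] = 0.000000
  V(1,-1) = exp(-r*dt) * [p_u*3.398525 + p_m*8.543949 + p_d*13.518877] = 8.576402
  V(1,+0) = exp(-r*dt) * [p_u*0.496599 + p_m*3.398525 + p_d*8.543949] = 3.825086
  V(1,+1) = exp(-r*dt) * [p_u*0.000000 + p_m*0.496599 + p_d*3.398525] = 0.920704
  V(0,+0) = exp(-r*dt) * [p_u*0.920704 + p_m*3.825086 + p_d*8.576402] = 4.182221

Answer: Price = V(0,0) = 4.1822


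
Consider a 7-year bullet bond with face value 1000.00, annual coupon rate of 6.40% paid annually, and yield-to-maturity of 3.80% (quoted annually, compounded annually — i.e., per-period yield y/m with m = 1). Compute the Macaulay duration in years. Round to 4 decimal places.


Coupon per period c = face * coupon_rate / m = 64.000000
Periods per year m = 1; per-period yield y/m = 0.038000
Number of cashflows N = 7
Cashflows (t years, CF_t, discount factor 1/(1+y/m)^(m*t), PV):
  t = 1.0000: CF_t = 64.000000, DF = 0.963391, PV = 61.657033
  t = 2.0000: CF_t = 64.000000, DF = 0.928122, PV = 59.399839
  t = 3.0000: CF_t = 64.000000, DF = 0.894145, PV = 57.225278
  t = 4.0000: CF_t = 64.000000, DF = 0.861411, PV = 55.130326
  t = 5.0000: CF_t = 64.000000, DF = 0.829876, PV = 53.112067
  t = 6.0000: CF_t = 64.000000, DF = 0.799495, PV = 51.167695
  t = 7.0000: CF_t = 1064.000000, DF = 0.770227, PV = 819.521126
Price P = sum_t PV_t = 1157.213364
Macaulay numerator sum_t t * PV_t:
  t * PV_t at t = 1.0000: 61.657033
  t * PV_t at t = 2.0000: 118.799678
  t * PV_t at t = 3.0000: 171.675835
  t * PV_t at t = 4.0000: 220.521304
  t * PV_t at t = 5.0000: 265.560337
  t * PV_t at t = 6.0000: 307.006170
  t * PV_t at t = 7.0000: 5736.647880
Macaulay duration D = (sum_t t * PV_t) / P = 6881.868236 / 1157.213364 = 5.946931

Answer: Macaulay duration = 5.9469 years


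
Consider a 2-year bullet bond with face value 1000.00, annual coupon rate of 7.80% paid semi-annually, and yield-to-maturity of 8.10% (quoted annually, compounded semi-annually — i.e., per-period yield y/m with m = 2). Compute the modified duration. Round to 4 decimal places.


Answer: Modified duration = 1.8163

Derivation:
Coupon per period c = face * coupon_rate / m = 39.000000
Periods per year m = 2; per-period yield y/m = 0.040500
Number of cashflows N = 4
Cashflows (t years, CF_t, discount factor 1/(1+y/m)^(m*t), PV):
  t = 0.5000: CF_t = 39.000000, DF = 0.961076, PV = 37.481980
  t = 1.0000: CF_t = 39.000000, DF = 0.923668, PV = 36.023046
  t = 1.5000: CF_t = 39.000000, DF = 0.887715, PV = 34.620900
  t = 2.0000: CF_t = 1039.000000, DF = 0.853162, PV = 886.435641
Price P = sum_t PV_t = 994.561567
First compute Macaulay numerator sum_t t * PV_t:
  t * PV_t at t = 0.5000: 18.740990
  t * PV_t at t = 1.0000: 36.023046
  t * PV_t at t = 1.5000: 51.931350
  t * PV_t at t = 2.0000: 1772.871282
Macaulay duration D = 1879.566668 / 994.561567 = 1.889844
Modified duration = D / (1 + y/m) = 1.889844 / (1 + 0.040500) = 1.816285


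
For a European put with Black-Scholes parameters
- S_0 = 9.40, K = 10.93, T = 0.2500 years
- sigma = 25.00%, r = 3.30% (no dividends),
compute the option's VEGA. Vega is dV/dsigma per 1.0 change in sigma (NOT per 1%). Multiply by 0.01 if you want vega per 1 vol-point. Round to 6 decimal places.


d1 = -1.0779129033; d2 = -1.2029129033
phi(d1) = 0.2231554541; exp(-qT) = 1.0000000000; exp(-rT) = 0.9917839379
Vega = S * exp(-qT) * phi(d1) * sqrt(T) = 9.4000 * 1.0000000000 * 0.2231554541 * 0.5000000000 = 1.048831

Answer: Vega = 1.048831


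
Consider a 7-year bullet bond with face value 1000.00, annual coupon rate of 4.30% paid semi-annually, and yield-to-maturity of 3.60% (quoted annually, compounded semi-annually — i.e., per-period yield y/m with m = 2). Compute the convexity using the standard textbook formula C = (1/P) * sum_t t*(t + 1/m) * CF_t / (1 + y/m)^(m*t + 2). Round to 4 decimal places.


Coupon per period c = face * coupon_rate / m = 21.500000
Periods per year m = 2; per-period yield y/m = 0.018000
Number of cashflows N = 14
Cashflows (t years, CF_t, discount factor 1/(1+y/m)^(m*t), PV):
  t = 0.5000: CF_t = 21.500000, DF = 0.982318, PV = 21.119843
  t = 1.0000: CF_t = 21.500000, DF = 0.964949, PV = 20.746407
  t = 1.5000: CF_t = 21.500000, DF = 0.947887, PV = 20.379575
  t = 2.0000: CF_t = 21.500000, DF = 0.931127, PV = 20.019229
  t = 2.5000: CF_t = 21.500000, DF = 0.914663, PV = 19.665254
  t = 3.0000: CF_t = 21.500000, DF = 0.898490, PV = 19.317539
  t = 3.5000: CF_t = 21.500000, DF = 0.882603, PV = 18.975971
  t = 4.0000: CF_t = 21.500000, DF = 0.866997, PV = 18.640443
  t = 4.5000: CF_t = 21.500000, DF = 0.851667, PV = 18.310848
  t = 5.0000: CF_t = 21.500000, DF = 0.836608, PV = 17.987081
  t = 5.5000: CF_t = 21.500000, DF = 0.821816, PV = 17.669038
  t = 6.0000: CF_t = 21.500000, DF = 0.807285, PV = 17.356619
  t = 6.5000: CF_t = 21.500000, DF = 0.793010, PV = 17.049724
  t = 7.0000: CF_t = 1021.500000, DF = 0.778989, PV = 795.736866
Price P = sum_t PV_t = 1042.974437
Convexity numerator sum_t t*(t + 1/m) * CF_t / (1+y/m)^(m*t + 2):
  t = 0.5000: term = 10.189788
  t = 1.0000: term = 30.028844
  t = 1.5000: term = 58.995763
  t = 2.0000: term = 96.587694
  t = 2.5000: term = 142.319784
  t = 3.0000: term = 195.724654
  t = 3.5000: term = 256.351872
  t = 4.0000: term = 323.767450
  t = 4.5000: term = 397.553352
  t = 5.0000: term = 477.307016
  t = 5.5000: term = 562.640883
  t = 6.0000: term = 653.181950
  t = 6.5000: term = 748.571324
  t = 7.0000: term = 40311.896134
Convexity = (1/P) * sum = 44265.116508 / 1042.974437 = 42.441229

Answer: Convexity = 42.4412


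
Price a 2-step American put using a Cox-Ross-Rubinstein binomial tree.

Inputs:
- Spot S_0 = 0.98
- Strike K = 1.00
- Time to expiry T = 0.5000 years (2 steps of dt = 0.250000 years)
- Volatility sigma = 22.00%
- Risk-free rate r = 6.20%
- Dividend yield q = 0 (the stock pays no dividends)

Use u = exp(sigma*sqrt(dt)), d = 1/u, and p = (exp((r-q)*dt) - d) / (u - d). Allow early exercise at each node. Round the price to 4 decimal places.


Answer: Price = V(0,0) = 0.0597

Derivation:
dt = T/N = 0.250000
u = exp(sigma*sqrt(dt)) = 1.116278; d = 1/u = 0.895834
p = (exp((r-q)*dt) - d) / (u - d) = 0.543388
Discount per step: exp(-r*dt) = 0.984620
Stock lattice S(k, i) with i counting down-moves:
  k=0: S(0,0) = 0.9800
  k=1: S(1,0) = 1.0940; S(1,1) = 0.8779
  k=2: S(2,0) = 1.2212; S(2,1) = 0.9800; S(2,2) = 0.7865
Terminal payoffs V(N, i) = max(K - S_T, 0):
  V(2,0) = 0.000000; V(2,1) = 0.020000; V(2,2) = 0.213532
Backward induction: V(k, i) = exp(-r*dt) * [p * V(k+1, i) + (1-p) * V(k+1, i+1)]; then take max(V_cont, immediate exercise) for American.
  V(1,0) = exp(-r*dt) * [p*0.000000 + (1-p)*0.020000] = 0.008992; exercise = 0.000000; V(1,0) = max -> 0.008992
  V(1,1) = exp(-r*dt) * [p*0.020000 + (1-p)*0.213532] = 0.106702; exercise = 0.122083; V(1,1) = max -> 0.122083
  V(0,0) = exp(-r*dt) * [p*0.008992 + (1-p)*0.122083] = 0.059698; exercise = 0.020000; V(0,0) = max -> 0.059698


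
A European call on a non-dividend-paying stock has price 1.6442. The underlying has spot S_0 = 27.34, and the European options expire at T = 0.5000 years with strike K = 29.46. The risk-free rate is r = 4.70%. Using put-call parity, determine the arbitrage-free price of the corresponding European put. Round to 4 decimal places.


Put-call parity: C - P = S_0 * exp(-qT) - K * exp(-rT).
S_0 * exp(-qT) = 27.3400 * 1.00000000 = 27.34000000
K * exp(-rT) = 29.4600 * 0.97677397 = 28.77576129
P = C - S*exp(-qT) + K*exp(-rT)
P = 1.6442 - 27.34000000 + 28.77576129 = 3.0800

Answer: Put price = 3.0800


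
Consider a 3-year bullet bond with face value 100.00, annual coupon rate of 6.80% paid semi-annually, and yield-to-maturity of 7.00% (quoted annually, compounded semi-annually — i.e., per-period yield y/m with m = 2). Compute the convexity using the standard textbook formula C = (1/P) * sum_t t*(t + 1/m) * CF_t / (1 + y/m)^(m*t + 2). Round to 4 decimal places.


Coupon per period c = face * coupon_rate / m = 3.400000
Periods per year m = 2; per-period yield y/m = 0.035000
Number of cashflows N = 6
Cashflows (t years, CF_t, discount factor 1/(1+y/m)^(m*t), PV):
  t = 0.5000: CF_t = 3.400000, DF = 0.966184, PV = 3.285024
  t = 1.0000: CF_t = 3.400000, DF = 0.933511, PV = 3.173936
  t = 1.5000: CF_t = 3.400000, DF = 0.901943, PV = 3.066605
  t = 2.0000: CF_t = 3.400000, DF = 0.871442, PV = 2.962904
  t = 2.5000: CF_t = 3.400000, DF = 0.841973, PV = 2.862709
  t = 3.0000: CF_t = 103.400000, DF = 0.813501, PV = 84.115967
Price P = sum_t PV_t = 99.467145
Convexity numerator sum_t t*(t + 1/m) * CF_t / (1+y/m)^(m*t + 2):
  t = 0.5000: term = 1.533303
  t = 1.0000: term = 4.444355
  t = 1.5000: term = 8.588126
  t = 2.0000: term = 13.829511
  t = 2.5000: term = 20.042769
  t = 3.0000: term = 824.493127
Convexity = (1/P) * sum = 872.931191 / 99.467145 = 8.776076

Answer: Convexity = 8.7761


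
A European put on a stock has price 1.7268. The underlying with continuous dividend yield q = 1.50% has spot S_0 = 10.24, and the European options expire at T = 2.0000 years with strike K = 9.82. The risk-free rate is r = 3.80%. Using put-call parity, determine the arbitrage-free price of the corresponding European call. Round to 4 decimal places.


Answer: Call price = 2.5628

Derivation:
Put-call parity: C - P = S_0 * exp(-qT) - K * exp(-rT).
S_0 * exp(-qT) = 10.2400 * 0.97044553 = 9.93736226
K * exp(-rT) = 9.8200 * 0.92681621 = 9.10133515
C = P + S*exp(-qT) - K*exp(-rT)
C = 1.7268 + 9.93736226 - 9.10133515 = 2.5628


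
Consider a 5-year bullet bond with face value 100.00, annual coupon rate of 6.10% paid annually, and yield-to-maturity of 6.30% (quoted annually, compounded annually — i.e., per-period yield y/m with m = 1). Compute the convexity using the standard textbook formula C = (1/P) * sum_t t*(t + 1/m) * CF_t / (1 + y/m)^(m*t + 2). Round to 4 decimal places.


Answer: Convexity = 22.7171

Derivation:
Coupon per period c = face * coupon_rate / m = 6.100000
Periods per year m = 1; per-period yield y/m = 0.063000
Number of cashflows N = 5
Cashflows (t years, CF_t, discount factor 1/(1+y/m)^(m*t), PV):
  t = 1.0000: CF_t = 6.100000, DF = 0.940734, PV = 5.738476
  t = 2.0000: CF_t = 6.100000, DF = 0.884980, PV = 5.398378
  t = 3.0000: CF_t = 6.100000, DF = 0.832531, PV = 5.078437
  t = 4.0000: CF_t = 6.100000, DF = 0.783190, PV = 4.777457
  t = 5.0000: CF_t = 106.100000, DF = 0.736773, PV = 78.171611
Price P = sum_t PV_t = 99.164359
Convexity numerator sum_t t*(t + 1/m) * CF_t / (1+y/m)^(m*t + 2):
  t = 1.0000: term = 10.156873
  t = 2.0000: term = 28.664741
  t = 3.0000: term = 53.931781
  t = 4.0000: term = 84.559079
  t = 5.0000: term = 2075.409436
Convexity = (1/P) * sum = 2252.721910 / 99.164359 = 22.717052


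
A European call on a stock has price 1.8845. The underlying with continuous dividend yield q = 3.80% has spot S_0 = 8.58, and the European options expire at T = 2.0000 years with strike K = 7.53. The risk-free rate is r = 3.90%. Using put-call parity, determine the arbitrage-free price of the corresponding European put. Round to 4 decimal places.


Put-call parity: C - P = S_0 * exp(-qT) - K * exp(-rT).
S_0 * exp(-qT) = 8.5800 * 0.92681621 = 7.95208305
K * exp(-rT) = 7.5300 * 0.92496443 = 6.96498213
P = C - S*exp(-qT) + K*exp(-rT)
P = 1.8845 - 7.95208305 + 6.96498213 = 0.8974

Answer: Put price = 0.8974


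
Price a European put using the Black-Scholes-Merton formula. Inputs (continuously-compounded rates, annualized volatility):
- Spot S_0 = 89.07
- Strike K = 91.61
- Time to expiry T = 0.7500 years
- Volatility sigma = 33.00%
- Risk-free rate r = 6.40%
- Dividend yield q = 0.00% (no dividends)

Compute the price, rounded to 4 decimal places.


d1 = (ln(S/K) + (r - q + 0.5*sigma^2) * T) / (sigma * sqrt(T)) = 0.21246364
d2 = d1 - sigma * sqrt(T) = -0.07332474
exp(-rT) = 0.95313379; exp(-qT) = 1.00000000
P = K * exp(-rT) * N(-d2) - S_0 * exp(-qT) * N(-d1)
N(-d1) = 0.41587267; N(-d2) = 0.52922615
P = 91.6100 * 0.95313379 * 0.52922615 - 89.0700 * 1.00000000 * 0.41587267 = 9.1684

Answer: Price = 9.1684


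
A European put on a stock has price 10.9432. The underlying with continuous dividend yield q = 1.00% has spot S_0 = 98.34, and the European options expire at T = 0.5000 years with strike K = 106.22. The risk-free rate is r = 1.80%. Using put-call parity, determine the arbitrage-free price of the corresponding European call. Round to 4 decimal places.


Answer: Call price = 3.5244

Derivation:
Put-call parity: C - P = S_0 * exp(-qT) - K * exp(-rT).
S_0 * exp(-qT) = 98.3400 * 0.99501248 = 97.84952720
K * exp(-rT) = 106.2200 * 0.99104038 = 105.26830903
C = P + S*exp(-qT) - K*exp(-rT)
C = 10.9432 + 97.84952720 - 105.26830903 = 3.5244


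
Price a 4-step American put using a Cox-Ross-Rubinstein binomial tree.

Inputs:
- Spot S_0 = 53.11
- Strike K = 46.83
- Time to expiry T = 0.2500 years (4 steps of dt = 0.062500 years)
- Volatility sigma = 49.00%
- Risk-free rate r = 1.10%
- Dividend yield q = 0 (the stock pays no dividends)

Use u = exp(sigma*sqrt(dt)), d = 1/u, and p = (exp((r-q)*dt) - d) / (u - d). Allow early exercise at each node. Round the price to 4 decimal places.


dt = T/N = 0.062500
u = exp(sigma*sqrt(dt)) = 1.130319; d = 1/u = 0.884706
p = (exp((r-q)*dt) - d) / (u - d) = 0.472213
Discount per step: exp(-r*dt) = 0.999313
Stock lattice S(k, i) with i counting down-moves:
  k=0: S(0,0) = 53.1100
  k=1: S(1,0) = 60.0312; S(1,1) = 46.9867
  k=2: S(2,0) = 67.8545; S(2,1) = 53.1100; S(2,2) = 41.5694
  k=3: S(3,0) = 76.6972; S(3,1) = 60.0312; S(3,2) = 46.9867; S(3,3) = 36.7767
  k=4: S(4,0) = 86.6923; S(4,1) = 67.8545; S(4,2) = 53.1100; S(4,3) = 41.5694; S(4,4) = 32.5366
Terminal payoffs V(N, i) = max(K - S_T, 0):
  V(4,0) = 0.000000; V(4,1) = 0.000000; V(4,2) = 0.000000; V(4,3) = 5.260562; V(4,4) = 14.293412
Backward induction: V(k, i) = exp(-r*dt) * [p * V(k+1, i) + (1-p) * V(k+1, i+1)]; then take max(V_cont, immediate exercise) for American.
  V(3,0) = exp(-r*dt) * [p*0.000000 + (1-p)*0.000000] = 0.000000; exercise = 0.000000; V(3,0) = max -> 0.000000
  V(3,1) = exp(-r*dt) * [p*0.000000 + (1-p)*0.000000] = 0.000000; exercise = 0.000000; V(3,1) = max -> 0.000000
  V(3,2) = exp(-r*dt) * [p*0.000000 + (1-p)*5.260562] = 2.774546; exercise = 0.000000; V(3,2) = max -> 2.774546
  V(3,3) = exp(-r*dt) * [p*5.260562 + (1-p)*14.293412] = 10.021088; exercise = 10.053273; V(3,3) = max -> 10.053273
  V(2,0) = exp(-r*dt) * [p*0.000000 + (1-p)*0.000000] = 0.000000; exercise = 0.000000; V(2,0) = max -> 0.000000
  V(2,1) = exp(-r*dt) * [p*0.000000 + (1-p)*2.774546] = 1.463362; exercise = 0.000000; V(2,1) = max -> 1.463362
  V(2,2) = exp(-r*dt) * [p*2.774546 + (1-p)*10.053273] = 6.611614; exercise = 5.260562; V(2,2) = max -> 6.611614
  V(1,0) = exp(-r*dt) * [p*0.000000 + (1-p)*1.463362] = 0.771812; exercise = 0.000000; V(1,0) = max -> 0.771812
  V(1,1) = exp(-r*dt) * [p*1.463362 + (1-p)*6.611614] = 4.177668; exercise = 0.000000; V(1,1) = max -> 4.177668
  V(0,0) = exp(-r*dt) * [p*0.771812 + (1-p)*4.177668] = 2.567612; exercise = 0.000000; V(0,0) = max -> 2.567612

Answer: Price = V(0,0) = 2.5676


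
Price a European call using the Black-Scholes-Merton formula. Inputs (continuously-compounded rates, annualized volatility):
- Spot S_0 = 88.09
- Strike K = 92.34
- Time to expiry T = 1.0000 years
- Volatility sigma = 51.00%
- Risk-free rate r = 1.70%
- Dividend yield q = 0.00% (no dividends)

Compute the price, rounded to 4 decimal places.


d1 = (ln(S/K) + (r - q + 0.5*sigma^2) * T) / (sigma * sqrt(T)) = 0.19594432
d2 = d1 - sigma * sqrt(T) = -0.31405568
exp(-rT) = 0.98314368; exp(-qT) = 1.00000000
C = S_0 * exp(-qT) * N(d1) - K * exp(-rT) * N(d2)
N(d1) = 0.57767313; N(d2) = 0.37673937
C = 88.0900 * 1.00000000 * 0.57767313 - 92.3400 * 0.98314368 * 0.37673937 = 16.6855

Answer: Price = 16.6855


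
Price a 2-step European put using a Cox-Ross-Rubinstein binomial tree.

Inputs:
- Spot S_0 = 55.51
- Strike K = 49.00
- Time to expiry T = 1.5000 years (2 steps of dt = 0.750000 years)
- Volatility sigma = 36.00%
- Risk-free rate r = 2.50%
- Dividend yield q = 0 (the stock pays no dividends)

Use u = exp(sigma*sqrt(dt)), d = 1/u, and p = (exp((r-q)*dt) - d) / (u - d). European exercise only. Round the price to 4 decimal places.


Answer: Price = V(0,0) = 5.5552

Derivation:
dt = T/N = 0.750000
u = exp(sigma*sqrt(dt)) = 1.365839; d = 1/u = 0.732151
p = (exp((r-q)*dt) - d) / (u - d) = 0.452551
Discount per step: exp(-r*dt) = 0.981425
Stock lattice S(k, i) with i counting down-moves:
  k=0: S(0,0) = 55.5100
  k=1: S(1,0) = 75.8177; S(1,1) = 40.6417
  k=2: S(2,0) = 103.5549; S(2,1) = 55.5100; S(2,2) = 29.7558
Terminal payoffs V(N, i) = max(K - S_T, 0):
  V(2,0) = 0.000000; V(2,1) = 0.000000; V(2,2) = 19.244176
Backward induction: V(k, i) = exp(-r*dt) * [p * V(k+1, i) + (1-p) * V(k+1, i+1)].
  V(1,0) = exp(-r*dt) * [p*0.000000 + (1-p)*0.000000] = 0.000000
  V(1,1) = exp(-r*dt) * [p*0.000000 + (1-p)*19.244176] = 10.339514
  V(0,0) = exp(-r*dt) * [p*0.000000 + (1-p)*10.339514] = 5.555216


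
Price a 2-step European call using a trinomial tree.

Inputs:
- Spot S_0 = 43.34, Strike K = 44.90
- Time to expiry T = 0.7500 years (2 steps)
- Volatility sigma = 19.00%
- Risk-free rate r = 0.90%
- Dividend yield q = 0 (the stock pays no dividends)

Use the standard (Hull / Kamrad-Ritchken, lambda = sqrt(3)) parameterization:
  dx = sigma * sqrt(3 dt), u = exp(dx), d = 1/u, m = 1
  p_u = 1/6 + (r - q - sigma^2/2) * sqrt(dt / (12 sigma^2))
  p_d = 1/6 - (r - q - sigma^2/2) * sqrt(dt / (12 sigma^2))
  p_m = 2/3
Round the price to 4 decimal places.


Answer: Price = V(0,0) = 2.1973

Derivation:
dt = T/N = 0.375000; dx = sigma*sqrt(3*dt) = 0.201525
u = exp(dx) = 1.223267; d = 1/u = 0.817483
p_u = 0.158247, p_m = 0.666667, p_d = 0.175087
Discount per step: exp(-r*dt) = 0.996631
Stock lattice S(k, j) with j the centered position index:
  k=0: S(0,+0) = 43.3400
  k=1: S(1,-1) = 35.4297; S(1,+0) = 43.3400; S(1,+1) = 53.0164
  k=2: S(2,-2) = 28.9632; S(2,-1) = 35.4297; S(2,+0) = 43.3400; S(2,+1) = 53.0164; S(2,+2) = 64.8532
Terminal payoffs V(N, j) = max(S_T - K, 0):
  V(2,-2) = 0.000000; V(2,-1) = 0.000000; V(2,+0) = 0.000000; V(2,+1) = 8.116407; V(2,+2) = 19.953239
Backward induction: V(k, j) = exp(-r*dt) * [p_u * V(k+1, j+1) + p_m * V(k+1, j) + p_d * V(k+1, j-1)]
  V(1,-1) = exp(-r*dt) * [p_u*0.000000 + p_m*0.000000 + p_d*0.000000] = 0.000000
  V(1,+0) = exp(-r*dt) * [p_u*8.116407 + p_m*0.000000 + p_d*0.000000] = 1.280066
  V(1,+1) = exp(-r*dt) * [p_u*19.953239 + p_m*8.116407 + p_d*0.000000] = 8.539599
  V(0,+0) = exp(-r*dt) * [p_u*8.539599 + p_m*1.280066 + p_d*0.000000] = 2.197310


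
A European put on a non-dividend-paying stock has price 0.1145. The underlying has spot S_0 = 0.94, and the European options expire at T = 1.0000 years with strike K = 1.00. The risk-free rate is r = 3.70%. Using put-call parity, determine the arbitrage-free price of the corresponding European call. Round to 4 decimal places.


Answer: Call price = 0.0908

Derivation:
Put-call parity: C - P = S_0 * exp(-qT) - K * exp(-rT).
S_0 * exp(-qT) = 0.9400 * 1.00000000 = 0.94000000
K * exp(-rT) = 1.0000 * 0.96367614 = 0.96367614
C = P + S*exp(-qT) - K*exp(-rT)
C = 0.1145 + 0.94000000 - 0.96367614 = 0.0908


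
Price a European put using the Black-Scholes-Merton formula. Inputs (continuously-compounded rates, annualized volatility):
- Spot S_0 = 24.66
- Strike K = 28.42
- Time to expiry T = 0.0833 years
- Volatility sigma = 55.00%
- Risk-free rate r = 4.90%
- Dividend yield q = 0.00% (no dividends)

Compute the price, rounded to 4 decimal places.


d1 = (ln(S/K) + (r - q + 0.5*sigma^2) * T) / (sigma * sqrt(T)) = -0.78890098
d2 = d1 - sigma * sqrt(T) = -0.94764055
exp(-rT) = 0.99592662; exp(-qT) = 1.00000000
P = K * exp(-rT) * N(-d2) - S_0 * exp(-qT) * N(-d1)
N(-d1) = 0.78491506; N(-d2) = 0.82834376
P = 28.4200 * 0.99592662 * 0.82834376 - 24.6600 * 1.00000000 * 0.78491506 = 4.0896

Answer: Price = 4.0896


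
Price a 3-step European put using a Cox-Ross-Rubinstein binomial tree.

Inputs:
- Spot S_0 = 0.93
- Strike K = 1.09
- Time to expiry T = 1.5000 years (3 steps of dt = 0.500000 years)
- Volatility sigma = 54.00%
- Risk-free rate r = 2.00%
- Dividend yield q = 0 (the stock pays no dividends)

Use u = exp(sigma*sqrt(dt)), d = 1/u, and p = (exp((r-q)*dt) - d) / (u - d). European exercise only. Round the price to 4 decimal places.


Answer: Price = V(0,0) = 0.3390

Derivation:
dt = T/N = 0.500000
u = exp(sigma*sqrt(dt)) = 1.464974; d = 1/u = 0.682606
p = (exp((r-q)*dt) - d) / (u - d) = 0.418530
Discount per step: exp(-r*dt) = 0.990050
Stock lattice S(k, i) with i counting down-moves:
  k=0: S(0,0) = 0.9300
  k=1: S(1,0) = 1.3624; S(1,1) = 0.6348
  k=2: S(2,0) = 1.9959; S(2,1) = 0.9300; S(2,2) = 0.4333
  k=3: S(3,0) = 2.9240; S(3,1) = 1.3624; S(3,2) = 0.6348; S(3,3) = 0.2958
Terminal payoffs V(N, i) = max(K - S_T, 0):
  V(3,0) = 0.000000; V(3,1) = 0.000000; V(3,2) = 0.455177; V(3,3) = 0.794204
Backward induction: V(k, i) = exp(-r*dt) * [p * V(k+1, i) + (1-p) * V(k+1, i+1)].
  V(2,0) = exp(-r*dt) * [p*0.000000 + (1-p)*0.000000] = 0.000000
  V(2,1) = exp(-r*dt) * [p*0.000000 + (1-p)*0.455177] = 0.262038
  V(2,2) = exp(-r*dt) * [p*0.455177 + (1-p)*0.794204] = 0.645820
  V(1,0) = exp(-r*dt) * [p*0.000000 + (1-p)*0.262038] = 0.150851
  V(1,1) = exp(-r*dt) * [p*0.262038 + (1-p)*0.645820] = 0.480368
  V(0,0) = exp(-r*dt) * [p*0.150851 + (1-p)*0.480368] = 0.339048


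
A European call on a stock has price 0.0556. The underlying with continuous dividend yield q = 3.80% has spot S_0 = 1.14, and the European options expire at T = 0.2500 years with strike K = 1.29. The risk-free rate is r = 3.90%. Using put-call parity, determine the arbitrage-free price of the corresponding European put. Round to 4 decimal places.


Answer: Put price = 0.2039

Derivation:
Put-call parity: C - P = S_0 * exp(-qT) - K * exp(-rT).
S_0 * exp(-qT) = 1.1400 * 0.99054498 = 1.12922128
K * exp(-rT) = 1.2900 * 0.99029738 = 1.27748362
P = C - S*exp(-qT) + K*exp(-rT)
P = 0.0556 - 1.12922128 + 1.27748362 = 0.2039


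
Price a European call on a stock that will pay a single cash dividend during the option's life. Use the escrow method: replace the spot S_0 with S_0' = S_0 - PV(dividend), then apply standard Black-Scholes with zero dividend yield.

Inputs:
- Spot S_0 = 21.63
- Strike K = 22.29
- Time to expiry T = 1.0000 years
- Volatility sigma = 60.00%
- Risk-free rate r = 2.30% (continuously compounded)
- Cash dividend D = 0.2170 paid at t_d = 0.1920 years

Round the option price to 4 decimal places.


Answer: Price = 4.9108

Derivation:
PV(D) = D * exp(-r * t_d) = 0.2170 * 0.99559374 = 0.21604384
S_0' = S_0 - PV(D) = 21.6300 - 0.21604384 = 21.41395616
d1 = (ln(S_0'/K) + (r + sigma^2/2)*T) / (sigma*sqrt(T)) = 0.27150787
d2 = d1 - sigma*sqrt(T) = -0.32849213
exp(-rT) = 0.97726248
N(d1) = 0.60699977; N(d2) = 0.37126980
C = S_0' * N(d1) - K * exp(-rT) * N(d2) = 21.41395616 * 0.60699977 - 22.2900 * 0.97726248 * 0.37126980 = 4.9108


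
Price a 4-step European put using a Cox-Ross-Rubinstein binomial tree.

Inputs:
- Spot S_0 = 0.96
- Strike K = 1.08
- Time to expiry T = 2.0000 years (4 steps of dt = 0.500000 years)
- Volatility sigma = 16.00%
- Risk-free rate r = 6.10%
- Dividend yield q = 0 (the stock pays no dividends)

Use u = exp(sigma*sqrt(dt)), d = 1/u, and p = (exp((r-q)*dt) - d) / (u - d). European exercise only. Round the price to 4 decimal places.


Answer: Price = V(0,0) = 0.0866

Derivation:
dt = T/N = 0.500000
u = exp(sigma*sqrt(dt)) = 1.119785; d = 1/u = 0.893028
p = (exp((r-q)*dt) - d) / (u - d) = 0.608323
Discount per step: exp(-r*dt) = 0.969960
Stock lattice S(k, i) with i counting down-moves:
  k=0: S(0,0) = 0.9600
  k=1: S(1,0) = 1.0750; S(1,1) = 0.8573
  k=2: S(2,0) = 1.2038; S(2,1) = 0.9600; S(2,2) = 0.7656
  k=3: S(3,0) = 1.3480; S(3,1) = 1.0750; S(3,2) = 0.8573; S(3,3) = 0.6837
  k=4: S(4,0) = 1.5094; S(4,1) = 1.2038; S(4,2) = 0.9600; S(4,3) = 0.7656; S(4,4) = 0.6106
Terminal payoffs V(N, i) = max(K - S_T, 0):
  V(4,0) = 0.000000; V(4,1) = 0.000000; V(4,2) = 0.120000; V(4,3) = 0.314401; V(4,4) = 0.469435
Backward induction: V(k, i) = exp(-r*dt) * [p * V(k+1, i) + (1-p) * V(k+1, i+1)].
  V(3,0) = exp(-r*dt) * [p*0.000000 + (1-p)*0.000000] = 0.000000
  V(3,1) = exp(-r*dt) * [p*0.000000 + (1-p)*0.120000] = 0.045589
  V(3,2) = exp(-r*dt) * [p*0.120000 + (1-p)*0.314401] = 0.190250
  V(3,3) = exp(-r*dt) * [p*0.314401 + (1-p)*0.469435] = 0.363855
  V(2,0) = exp(-r*dt) * [p*0.000000 + (1-p)*0.045589] = 0.017320
  V(2,1) = exp(-r*dt) * [p*0.045589 + (1-p)*0.190250] = 0.099178
  V(2,2) = exp(-r*dt) * [p*0.190250 + (1-p)*0.363855] = 0.250490
  V(1,0) = exp(-r*dt) * [p*0.017320 + (1-p)*0.099178] = 0.047898
  V(1,1) = exp(-r*dt) * [p*0.099178 + (1-p)*0.250490] = 0.153684
  V(0,0) = exp(-r*dt) * [p*0.047898 + (1-p)*0.153684] = 0.086649


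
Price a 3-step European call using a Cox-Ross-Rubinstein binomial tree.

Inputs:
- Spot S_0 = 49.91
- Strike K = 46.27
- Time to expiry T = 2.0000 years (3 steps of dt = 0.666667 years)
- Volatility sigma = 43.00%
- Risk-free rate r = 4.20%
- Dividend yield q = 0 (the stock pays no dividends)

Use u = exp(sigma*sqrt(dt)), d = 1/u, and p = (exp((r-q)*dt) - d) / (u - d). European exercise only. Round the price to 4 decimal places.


Answer: Price = V(0,0) = 15.8828

Derivation:
dt = T/N = 0.666667
u = exp(sigma*sqrt(dt)) = 1.420620; d = 1/u = 0.703918
p = (exp((r-q)*dt) - d) / (u - d) = 0.452737
Discount per step: exp(-r*dt) = 0.972388
Stock lattice S(k, i) with i counting down-moves:
  k=0: S(0,0) = 49.9100
  k=1: S(1,0) = 70.9032; S(1,1) = 35.1325
  k=2: S(2,0) = 100.7265; S(2,1) = 49.9100; S(2,2) = 24.7304
  k=3: S(3,0) = 143.0940; S(3,1) = 70.9032; S(3,2) = 35.1325; S(3,3) = 17.4082
Terminal payoffs V(N, i) = max(S_T - K, 0):
  V(3,0) = 96.824031; V(3,1) = 24.633154; V(3,2) = 0.000000; V(3,3) = 0.000000
Backward induction: V(k, i) = exp(-r*dt) * [p * V(k+1, i) + (1-p) * V(k+1, i+1)].
  V(2,0) = exp(-r*dt) * [p*96.824031 + (1-p)*24.633154] = 55.734042
  V(2,1) = exp(-r*dt) * [p*24.633154 + (1-p)*0.000000] = 10.844410
  V(2,2) = exp(-r*dt) * [p*0.000000 + (1-p)*0.000000] = 0.000000
  V(1,0) = exp(-r*dt) * [p*55.734042 + (1-p)*10.844410] = 30.307027
  V(1,1) = exp(-r*dt) * [p*10.844410 + (1-p)*0.000000] = 4.774104
  V(0,0) = exp(-r*dt) * [p*30.307027 + (1-p)*4.774104] = 15.882804


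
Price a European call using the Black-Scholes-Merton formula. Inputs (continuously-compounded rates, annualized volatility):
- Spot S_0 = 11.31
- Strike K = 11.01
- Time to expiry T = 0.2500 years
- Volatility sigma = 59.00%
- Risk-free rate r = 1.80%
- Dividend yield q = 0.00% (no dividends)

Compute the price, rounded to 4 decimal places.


d1 = (ln(S/K) + (r - q + 0.5*sigma^2) * T) / (sigma * sqrt(T)) = 0.25388420
d2 = d1 - sigma * sqrt(T) = -0.04111580
exp(-rT) = 0.99551011; exp(-qT) = 1.00000000
C = S_0 * exp(-qT) * N(d1) - K * exp(-rT) * N(d2)
N(d1) = 0.60020749; N(d2) = 0.48360179
C = 11.3100 * 1.00000000 * 0.60020749 - 11.0100 * 0.99551011 * 0.48360179 = 1.4878

Answer: Price = 1.4878


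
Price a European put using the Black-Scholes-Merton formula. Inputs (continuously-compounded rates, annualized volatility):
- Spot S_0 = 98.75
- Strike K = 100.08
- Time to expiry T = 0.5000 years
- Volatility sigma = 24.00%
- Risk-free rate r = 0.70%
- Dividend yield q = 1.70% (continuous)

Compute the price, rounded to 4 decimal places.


d1 = (ln(S/K) + (r - q + 0.5*sigma^2) * T) / (sigma * sqrt(T)) = -0.02344331
d2 = d1 - sigma * sqrt(T) = -0.19314894
exp(-rT) = 0.99650612; exp(-qT) = 0.99153602
P = K * exp(-rT) * N(-d2) - S_0 * exp(-qT) * N(-d1)
N(-d1) = 0.50935167; N(-d2) = 0.57657884
P = 100.0800 * 0.99650612 * 0.57657884 - 98.7500 * 0.99153602 * 0.50935167 = 7.6296

Answer: Price = 7.6296


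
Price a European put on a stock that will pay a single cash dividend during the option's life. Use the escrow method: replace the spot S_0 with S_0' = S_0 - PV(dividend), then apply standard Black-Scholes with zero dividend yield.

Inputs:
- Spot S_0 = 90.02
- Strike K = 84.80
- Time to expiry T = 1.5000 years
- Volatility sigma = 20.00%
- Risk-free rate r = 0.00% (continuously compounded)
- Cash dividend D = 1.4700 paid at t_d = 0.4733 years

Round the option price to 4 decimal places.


PV(D) = D * exp(-r * t_d) = 1.4700 * 1.00000000 = 1.47000000
S_0' = S_0 - PV(D) = 90.0200 - 1.47000000 = 88.55000000
d1 = (ln(S_0'/K) + (r + sigma^2/2)*T) / (sigma*sqrt(T)) = 0.29913096
d2 = d1 - sigma*sqrt(T) = 0.05418198
exp(-rT) = 1.00000000
N(-d1) = 0.38242006; N(-d2) = 0.47839509
P = K * exp(-rT) * N(-d2) - S_0' * N(-d1) = 84.8000 * 1.00000000 * 0.47839509 - 88.55000000 * 0.38242006 = 6.7046

Answer: Price = 6.7046


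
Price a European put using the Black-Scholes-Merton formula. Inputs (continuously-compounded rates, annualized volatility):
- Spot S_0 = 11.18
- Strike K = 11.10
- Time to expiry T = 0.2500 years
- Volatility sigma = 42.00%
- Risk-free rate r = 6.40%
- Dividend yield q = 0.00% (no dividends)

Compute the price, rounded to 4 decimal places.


d1 = (ln(S/K) + (r - q + 0.5*sigma^2) * T) / (sigma * sqrt(T)) = 0.21538743
d2 = d1 - sigma * sqrt(T) = 0.00538743
exp(-rT) = 0.98412732; exp(-qT) = 1.00000000
P = K * exp(-rT) * N(-d2) - S_0 * exp(-qT) * N(-d1)
N(-d1) = 0.41473264; N(-d2) = 0.49785074
P = 11.1000 * 0.98412732 * 0.49785074 - 11.1800 * 1.00000000 * 0.41473264 = 0.8017

Answer: Price = 0.8017


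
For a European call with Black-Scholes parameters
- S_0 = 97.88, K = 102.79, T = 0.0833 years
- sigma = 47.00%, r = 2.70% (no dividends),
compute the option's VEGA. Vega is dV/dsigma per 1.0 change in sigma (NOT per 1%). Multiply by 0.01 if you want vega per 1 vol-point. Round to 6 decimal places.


Answer: Vega = 10.847631

Derivation:
d1 = -0.2764187251; d2 = -0.4120689001
phi(d1) = 0.3839886865; exp(-qT) = 1.0000000000; exp(-rT) = 0.9977534273
Vega = S * exp(-qT) * phi(d1) * sqrt(T) = 97.8800 * 1.0000000000 * 0.3839886865 * 0.2886173938 = 10.847631


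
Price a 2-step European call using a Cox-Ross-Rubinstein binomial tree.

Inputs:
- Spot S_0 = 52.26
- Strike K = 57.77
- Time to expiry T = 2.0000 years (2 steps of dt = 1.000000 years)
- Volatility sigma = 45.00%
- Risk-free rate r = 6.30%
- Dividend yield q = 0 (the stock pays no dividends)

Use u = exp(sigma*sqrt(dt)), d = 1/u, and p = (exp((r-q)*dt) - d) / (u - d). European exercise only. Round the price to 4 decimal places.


Answer: Price = V(0,0) = 13.1578

Derivation:
dt = T/N = 1.000000
u = exp(sigma*sqrt(dt)) = 1.568312; d = 1/u = 0.637628
p = (exp((r-q)*dt) - d) / (u - d) = 0.459231
Discount per step: exp(-r*dt) = 0.938943
Stock lattice S(k, i) with i counting down-moves:
  k=0: S(0,0) = 52.2600
  k=1: S(1,0) = 81.9600; S(1,1) = 33.3224
  k=2: S(2,0) = 128.5389; S(2,1) = 52.2600; S(2,2) = 21.2473
Terminal payoffs V(N, i) = max(S_T - K, 0):
  V(2,0) = 70.768859; V(2,1) = 0.000000; V(2,2) = 0.000000
Backward induction: V(k, i) = exp(-r*dt) * [p * V(k+1, i) + (1-p) * V(k+1, i+1)].
  V(1,0) = exp(-r*dt) * [p*70.768859 + (1-p)*0.000000] = 30.514943
  V(1,1) = exp(-r*dt) * [p*0.000000 + (1-p)*0.000000] = 0.000000
  V(0,0) = exp(-r*dt) * [p*30.514943 + (1-p)*0.000000] = 13.157789


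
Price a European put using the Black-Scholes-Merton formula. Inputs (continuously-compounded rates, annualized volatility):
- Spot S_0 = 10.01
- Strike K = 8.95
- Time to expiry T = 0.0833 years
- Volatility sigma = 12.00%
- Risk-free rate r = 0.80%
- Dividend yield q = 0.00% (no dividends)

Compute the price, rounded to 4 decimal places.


d1 = (ln(S/K) + (r - q + 0.5*sigma^2) * T) / (sigma * sqrt(T)) = 3.26837604
d2 = d1 - sigma * sqrt(T) = 3.23374196
exp(-rT) = 0.99933382; exp(-qT) = 1.00000000
P = K * exp(-rT) * N(-d2) - S_0 * exp(-qT) * N(-d1)
N(-d1) = 0.00054083; N(-d2) = 0.00061090
P = 8.9500 * 0.99933382 * 0.00061090 - 10.0100 * 1.00000000 * 0.00054083 = 0.0001

Answer: Price = 0.0001


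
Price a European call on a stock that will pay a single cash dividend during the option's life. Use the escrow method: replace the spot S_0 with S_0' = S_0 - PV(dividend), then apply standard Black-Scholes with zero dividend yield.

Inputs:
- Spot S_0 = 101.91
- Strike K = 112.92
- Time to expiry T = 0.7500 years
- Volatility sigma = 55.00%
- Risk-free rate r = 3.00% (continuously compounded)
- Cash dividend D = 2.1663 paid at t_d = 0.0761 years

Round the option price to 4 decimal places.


Answer: Price = 14.8892

Derivation:
PV(D) = D * exp(-r * t_d) = 2.1663 * 0.99771960 = 2.16135998
S_0' = S_0 - PV(D) = 101.9100 - 2.16135998 = 99.74864002
d1 = (ln(S_0'/K) + (r + sigma^2/2)*T) / (sigma*sqrt(T)) = 0.02500728
d2 = d1 - sigma*sqrt(T) = -0.45130669
exp(-rT) = 0.97775124
N(d1) = 0.50997542; N(d2) = 0.32588426
C = S_0' * N(d1) - K * exp(-rT) * N(d2) = 99.74864002 * 0.50997542 - 112.9200 * 0.97775124 * 0.32588426 = 14.8892


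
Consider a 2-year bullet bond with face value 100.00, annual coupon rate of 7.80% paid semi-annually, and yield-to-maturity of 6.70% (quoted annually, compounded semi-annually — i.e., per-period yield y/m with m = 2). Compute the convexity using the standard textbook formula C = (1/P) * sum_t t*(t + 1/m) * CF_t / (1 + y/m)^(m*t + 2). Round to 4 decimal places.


Answer: Convexity = 4.3432

Derivation:
Coupon per period c = face * coupon_rate / m = 3.900000
Periods per year m = 2; per-period yield y/m = 0.033500
Number of cashflows N = 4
Cashflows (t years, CF_t, discount factor 1/(1+y/m)^(m*t), PV):
  t = 0.5000: CF_t = 3.900000, DF = 0.967586, PV = 3.773585
  t = 1.0000: CF_t = 3.900000, DF = 0.936222, PV = 3.651267
  t = 1.5000: CF_t = 3.900000, DF = 0.905876, PV = 3.532915
  t = 2.0000: CF_t = 103.900000, DF = 0.876512, PV = 91.069641
Price P = sum_t PV_t = 102.027408
Convexity numerator sum_t t*(t + 1/m) * CF_t / (1+y/m)^(m*t + 2):
  t = 0.5000: term = 1.766457
  t = 1.0000: term = 5.127598
  t = 1.5000: term = 9.922782
  t = 2.0000: term = 426.307199
Convexity = (1/P) * sum = 443.124036 / 102.027408 = 4.343186


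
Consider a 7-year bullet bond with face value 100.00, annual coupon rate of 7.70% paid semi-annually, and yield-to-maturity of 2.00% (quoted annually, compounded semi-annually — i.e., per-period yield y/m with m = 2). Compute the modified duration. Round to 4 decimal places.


Coupon per period c = face * coupon_rate / m = 3.850000
Periods per year m = 2; per-period yield y/m = 0.010000
Number of cashflows N = 14
Cashflows (t years, CF_t, discount factor 1/(1+y/m)^(m*t), PV):
  t = 0.5000: CF_t = 3.850000, DF = 0.990099, PV = 3.811881
  t = 1.0000: CF_t = 3.850000, DF = 0.980296, PV = 3.774140
  t = 1.5000: CF_t = 3.850000, DF = 0.970590, PV = 3.736772
  t = 2.0000: CF_t = 3.850000, DF = 0.960980, PV = 3.699774
  t = 2.5000: CF_t = 3.850000, DF = 0.951466, PV = 3.663143
  t = 3.0000: CF_t = 3.850000, DF = 0.942045, PV = 3.626874
  t = 3.5000: CF_t = 3.850000, DF = 0.932718, PV = 3.590965
  t = 4.0000: CF_t = 3.850000, DF = 0.923483, PV = 3.555410
  t = 4.5000: CF_t = 3.850000, DF = 0.914340, PV = 3.520208
  t = 5.0000: CF_t = 3.850000, DF = 0.905287, PV = 3.485355
  t = 5.5000: CF_t = 3.850000, DF = 0.896324, PV = 3.450846
  t = 6.0000: CF_t = 3.850000, DF = 0.887449, PV = 3.416680
  t = 6.5000: CF_t = 3.850000, DF = 0.878663, PV = 3.382851
  t = 7.0000: CF_t = 103.850000, DF = 0.869963, PV = 90.345654
Price P = sum_t PV_t = 137.060554
First compute Macaulay numerator sum_t t * PV_t:
  t * PV_t at t = 0.5000: 1.905941
  t * PV_t at t = 1.0000: 3.774140
  t * PV_t at t = 1.5000: 5.605158
  t * PV_t at t = 2.0000: 7.399549
  t * PV_t at t = 2.5000: 9.157857
  t * PV_t at t = 3.0000: 10.880622
  t * PV_t at t = 3.5000: 12.568376
  t * PV_t at t = 4.0000: 14.221642
  t * PV_t at t = 4.5000: 15.840937
  t * PV_t at t = 5.0000: 17.426774
  t * PV_t at t = 5.5000: 18.979655
  t * PV_t at t = 6.0000: 20.500077
  t * PV_t at t = 6.5000: 21.988532
  t * PV_t at t = 7.0000: 632.419581
Macaulay duration D = 792.668840 / 137.060554 = 5.783348
Modified duration = D / (1 + y/m) = 5.783348 / (1 + 0.010000) = 5.726087

Answer: Modified duration = 5.7261
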